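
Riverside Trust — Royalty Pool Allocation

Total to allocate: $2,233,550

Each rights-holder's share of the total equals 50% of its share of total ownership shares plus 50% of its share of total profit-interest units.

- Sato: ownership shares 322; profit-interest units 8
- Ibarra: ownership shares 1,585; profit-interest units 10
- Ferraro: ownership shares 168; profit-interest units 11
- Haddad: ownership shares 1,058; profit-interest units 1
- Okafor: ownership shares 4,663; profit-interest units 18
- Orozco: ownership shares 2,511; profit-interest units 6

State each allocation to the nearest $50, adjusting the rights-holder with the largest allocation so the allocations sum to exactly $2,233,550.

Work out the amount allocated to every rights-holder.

Totals — ownership shares 10,307, profit-interest units 54.
Composite weights (50% ownership shares + 50% profit-interest units): Sato 0.0897; Ibarra 0.1695; Ferraro 0.1100; Haddad 0.0606; Okafor 0.3929; Orozco 0.1774.
Unrounded shares: Sato 200,337.21; Ibarra 378,546.71; Ferraro 245,694.19; Haddad 135,316.50; Okafor 877,499.61; Orozco 396,155.77.
After rounding ($50): Sato $200,350; Ibarra $378,550; Ferraro $245,700; Haddad $135,300; Okafor $877,500; Orozco $396,150. Sum = $2,233,550.
Rounded total matches; no reconciliation needed.

Sato: $200,350 · Ibarra: $378,550 · Ferraro: $245,700 · Haddad: $135,300 · Okafor: $877,500 · Orozco: $396,150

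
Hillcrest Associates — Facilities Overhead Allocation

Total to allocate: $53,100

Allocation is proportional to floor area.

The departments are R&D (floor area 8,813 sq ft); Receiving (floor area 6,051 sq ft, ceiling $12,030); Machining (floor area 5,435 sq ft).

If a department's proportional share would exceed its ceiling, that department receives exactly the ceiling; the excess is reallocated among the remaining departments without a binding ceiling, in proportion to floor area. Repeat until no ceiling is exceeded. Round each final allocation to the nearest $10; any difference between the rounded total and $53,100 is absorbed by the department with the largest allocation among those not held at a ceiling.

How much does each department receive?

R&D: $25,400 · Receiving: $12,030 · Machining: $15,670

Total floor area = 20,299.
Unconstrained shares: R&D 23,053.86; Receiving 15,828.76; Machining 14,217.38.
Held at cap: Receiving ($12,030); remaining pool $41,070 reallocated over remaining floor area 14,248.
Shares after redistribution: R&D 25,403.56 → $25,400; Machining 15,666.44 → $15,670.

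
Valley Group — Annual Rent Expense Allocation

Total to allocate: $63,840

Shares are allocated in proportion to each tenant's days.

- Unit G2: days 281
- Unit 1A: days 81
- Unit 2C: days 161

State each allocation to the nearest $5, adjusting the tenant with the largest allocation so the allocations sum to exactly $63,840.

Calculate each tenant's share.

Unit G2: $34,305; Unit 1A: $9,885; Unit 2C: $19,650

Total days = 523.
Pro-rata amounts: Unit G2 281/523 × $63,840 = 34,300.27; Unit 1A 81/523 × $63,840 = 9,887.27; Unit 2C 161/523 × $63,840 = 19,652.47.
Rounded to nearest $5: Unit G2 $34,300; Unit 1A $9,885; Unit 2C $19,650. Sum = $63,835.
Difference $63,840 − $63,835 = +$5 applied to largest allocation (Unit G2): Unit G2 becomes $34,305.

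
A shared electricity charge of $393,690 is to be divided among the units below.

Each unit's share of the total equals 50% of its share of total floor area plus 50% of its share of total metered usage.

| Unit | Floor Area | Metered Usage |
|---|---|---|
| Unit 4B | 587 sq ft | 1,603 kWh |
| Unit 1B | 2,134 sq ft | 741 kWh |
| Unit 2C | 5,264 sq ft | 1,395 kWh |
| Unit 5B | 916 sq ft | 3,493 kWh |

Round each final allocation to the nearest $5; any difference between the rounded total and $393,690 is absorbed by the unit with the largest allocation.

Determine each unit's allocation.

Totals — floor area 8,901, metered usage 7,232.
Combined weights (50% floor area + 50% metered usage): Unit 4B 0.1438; Unit 1B 0.1711; Unit 2C 0.3921; Unit 5B 0.2930.
Pro-rata amounts: Unit 4B 56,612.90; Unit 1B 67,362.25; Unit 2C 154,382.96; Unit 5B 115,331.89.
At nearest $5: Unit 4B $56,615; Unit 1B $67,360; Unit 2C $154,385; Unit 5B $115,330. Sum = $393,690.
Sum already equals the total — no adjustment.

Unit 4B: $56,615; Unit 1B: $67,360; Unit 2C: $154,385; Unit 5B: $115,330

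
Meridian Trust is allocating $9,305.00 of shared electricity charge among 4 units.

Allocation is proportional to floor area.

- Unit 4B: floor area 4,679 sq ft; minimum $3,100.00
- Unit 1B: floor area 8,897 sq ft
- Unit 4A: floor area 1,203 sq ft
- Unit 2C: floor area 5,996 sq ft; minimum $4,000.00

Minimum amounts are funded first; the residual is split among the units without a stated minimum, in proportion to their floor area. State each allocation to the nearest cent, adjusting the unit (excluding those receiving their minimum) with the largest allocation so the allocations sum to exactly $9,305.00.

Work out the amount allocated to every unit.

Guaranteed amounts: Unit 4B $3,100.00; Unit 2C $4,000.00. Remaining pool $2,205.00.
Remaining pool split over remaining floor area 10,100: Unit 1B 1,942.3649 → $1,942.36; Unit 4A 262.6351 → $262.64.

Unit 4B: $3,100.00 | Unit 1B: $1,942.36 | Unit 4A: $262.64 | Unit 2C: $4,000.00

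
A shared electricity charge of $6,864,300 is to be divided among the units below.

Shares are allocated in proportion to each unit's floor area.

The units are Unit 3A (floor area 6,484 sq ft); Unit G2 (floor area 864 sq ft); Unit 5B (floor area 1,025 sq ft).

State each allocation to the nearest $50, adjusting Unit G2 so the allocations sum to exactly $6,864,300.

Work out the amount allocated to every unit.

Unit 3A: $5,315,650 | Unit G2: $708,350 | Unit 5B: $840,300

Floor area total: 8,373.
Raw shares: Unit 3A 6,484/8,373 × $6,864,300 = 5,315,671.95; Unit G2 864/8,373 × $6,864,300 = 708,319.03; Unit 5B 1,025/8,373 × $6,864,300 = 840,309.03.
At nearest $50: Unit 3A $5,315,650; Unit G2 $708,300; Unit 5B $840,300. Sum = $6,864,250.
Difference $6,864,300 − $6,864,250 = +$50 applied to Unit G2: Unit G2 becomes $708,350.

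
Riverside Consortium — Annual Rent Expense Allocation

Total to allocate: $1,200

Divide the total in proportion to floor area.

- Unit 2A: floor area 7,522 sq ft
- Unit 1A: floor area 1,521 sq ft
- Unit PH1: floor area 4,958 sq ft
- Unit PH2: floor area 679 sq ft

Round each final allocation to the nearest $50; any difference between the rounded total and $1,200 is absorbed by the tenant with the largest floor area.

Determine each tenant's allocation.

Combined floor area = 14,680.
Pro-rata amounts: Unit 2A 7,522/14,680 × $1,200 = 614.88; Unit 1A 1,521/14,680 × $1,200 = 124.33; Unit PH1 4,958/14,680 × $1,200 = 405.29; Unit PH2 679/14,680 × $1,200 = 55.50.
After rounding ($50): Unit 2A $600; Unit 1A $100; Unit PH1 $400; Unit PH2 $50. Sum = $1,150.
Difference $1,200 − $1,150 = +$50 applied to largest floor area (Unit 2A): Unit 2A becomes $650.

Unit 2A: $650 | Unit 1A: $100 | Unit PH1: $400 | Unit PH2: $50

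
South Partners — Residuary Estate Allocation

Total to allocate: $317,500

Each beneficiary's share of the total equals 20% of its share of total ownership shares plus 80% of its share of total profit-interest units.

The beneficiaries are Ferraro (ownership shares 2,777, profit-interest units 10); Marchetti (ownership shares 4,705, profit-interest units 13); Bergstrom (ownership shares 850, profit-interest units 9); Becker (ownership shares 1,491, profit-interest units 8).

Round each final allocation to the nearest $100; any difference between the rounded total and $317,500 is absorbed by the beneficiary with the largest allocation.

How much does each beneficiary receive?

Ownership shares total 9,823; profit-interest units total 40.
Composite weights (20% ownership shares + 80% profit-interest units): Ferraro 0.2565; Marchetti 0.3558; Bergstrom 0.1973; Becker 0.1904.
Unrounded shares: Ferraro 81,451.70; Marchetti 112,965.10; Bergstrom 62,644.76; Becker 60,438.45.
After rounding ($100): Ferraro $81,500; Marchetti $113,000; Bergstrom $62,600; Becker $60,400. Sum = $317,500.
Sum already equals the total — no adjustment.

Ferraro: $81,500 · Marchetti: $113,000 · Bergstrom: $62,600 · Becker: $60,400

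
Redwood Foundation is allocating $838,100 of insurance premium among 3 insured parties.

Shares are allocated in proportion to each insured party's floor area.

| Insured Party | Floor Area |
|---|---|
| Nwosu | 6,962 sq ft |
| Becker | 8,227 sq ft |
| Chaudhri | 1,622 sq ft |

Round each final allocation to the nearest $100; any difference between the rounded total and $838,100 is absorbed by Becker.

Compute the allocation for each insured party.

Total floor area = 16,811.
Pro-rata amounts: Nwosu 6,962/16,811 × $838,100 = 347,085.37; Becker 8,227/16,811 × $838,100 = 410,151.01; Chaudhri 1,622/16,811 × $838,100 = 80,863.61.
Rounded to nearest $100: Nwosu $347,100; Becker $410,200; Chaudhri $80,900. Sum = $838,200.
Difference $838,100 − $838,200 = −$100 applied to Becker: Becker becomes $410,100.

Nwosu: $347,100; Becker: $410,100; Chaudhri: $80,900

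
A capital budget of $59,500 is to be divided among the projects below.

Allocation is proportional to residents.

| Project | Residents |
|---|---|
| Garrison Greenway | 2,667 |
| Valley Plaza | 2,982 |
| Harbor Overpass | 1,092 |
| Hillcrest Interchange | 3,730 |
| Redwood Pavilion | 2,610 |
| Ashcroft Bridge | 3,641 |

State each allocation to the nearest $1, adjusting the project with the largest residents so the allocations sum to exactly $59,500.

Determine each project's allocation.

Residents total: 16,722.
Proportional shares: Garrison Greenway 2,667/16,722 × $59,500 = 9,489.68; Valley Plaza 2,982/16,722 × $59,500 = 10,610.51; Harbor Overpass 1,092/16,722 × $59,500 = 3,885.54; Hillcrest Interchange 3,730/16,722 × $59,500 = 13,272.04; Redwood Pavilion 2,610/16,722 × $59,500 = 9,286.87; Ashcroft Bridge 3,641/16,722 × $59,500 = 12,955.36.
After rounding ($1): Garrison Greenway $9,490; Valley Plaza $10,611; Harbor Overpass $3,886; Hillcrest Interchange $13,272; Redwood Pavilion $9,287; Ashcroft Bridge $12,955. Sum = $59,501.
Difference $59,500 − $59,501 = −$1 applied to largest residents (Hillcrest Interchange): Hillcrest Interchange becomes $13,271.

Garrison Greenway: $9,490; Valley Plaza: $10,611; Harbor Overpass: $3,886; Hillcrest Interchange: $13,271; Redwood Pavilion: $9,287; Ashcroft Bridge: $12,955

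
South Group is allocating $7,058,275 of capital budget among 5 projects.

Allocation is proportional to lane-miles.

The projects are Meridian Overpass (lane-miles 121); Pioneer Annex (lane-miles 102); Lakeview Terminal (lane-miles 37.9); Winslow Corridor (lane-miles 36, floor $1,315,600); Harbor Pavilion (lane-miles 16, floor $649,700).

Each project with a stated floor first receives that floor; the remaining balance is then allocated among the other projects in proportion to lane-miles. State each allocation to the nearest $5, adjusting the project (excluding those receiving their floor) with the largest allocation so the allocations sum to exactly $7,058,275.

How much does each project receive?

Guaranteed amounts: Winslow Corridor $1,315,600; Harbor Pavilion $649,700. Residual $5,092,975.
Residual split over remaining lane-miles 260.9: Meridian Overpass 2,362,016.00 → $2,362,015; Pioneer Annex 1,991,120.93 → $1,991,120; Lakeview Terminal 739,838.07 → $739,840.

Meridian Overpass: $2,362,015 · Pioneer Annex: $1,991,120 · Lakeview Terminal: $739,840 · Winslow Corridor: $1,315,600 · Harbor Pavilion: $649,700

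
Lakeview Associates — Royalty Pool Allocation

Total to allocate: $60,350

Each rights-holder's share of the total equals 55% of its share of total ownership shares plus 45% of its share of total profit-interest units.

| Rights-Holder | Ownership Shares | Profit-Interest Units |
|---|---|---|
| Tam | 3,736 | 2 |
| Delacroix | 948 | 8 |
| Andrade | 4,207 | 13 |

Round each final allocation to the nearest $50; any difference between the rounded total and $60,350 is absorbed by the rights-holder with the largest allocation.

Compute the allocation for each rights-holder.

Ownership shares total 8,891; profit-interest units total 23.
Blended shares (55% ownership shares + 45% profit-interest units): Tam 0.2702; Delacroix 0.2152; Andrade 0.5146.
Raw shares: Tam 16,309.02; Delacroix 12,985.23; Andrade 31,055.76.
After rounding ($50): Tam $16,300; Delacroix $13,000; Andrade $31,050. Sum = $60,350.
Sum already equals the total — no adjustment.

Tam: $16,300 · Delacroix: $13,000 · Andrade: $31,050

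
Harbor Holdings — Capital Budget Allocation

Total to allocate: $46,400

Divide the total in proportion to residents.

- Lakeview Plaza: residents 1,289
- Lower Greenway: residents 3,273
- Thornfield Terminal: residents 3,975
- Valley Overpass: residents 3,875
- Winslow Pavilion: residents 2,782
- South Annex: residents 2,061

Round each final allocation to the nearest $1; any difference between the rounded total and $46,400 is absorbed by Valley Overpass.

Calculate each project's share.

Residents total: 17,255.
Pro-rata amounts: Lakeview Plaza 1,289/17,255 × $46,400 = 3,466.22; Lower Greenway 3,273/17,255 × $46,400 = 8,801.34; Thornfield Terminal 3,975/17,255 × $46,400 = 10,689.08; Valley Overpass 3,875/17,255 × $46,400 = 10,420.17; Winslow Pavilion 2,782/17,255 × $46,400 = 7,481.01; South Annex 2,061/17,255 × $46,400 = 5,542.18.
Rounded to nearest $1: Lakeview Plaza $3,466; Lower Greenway $8,801; Thornfield Terminal $10,689; Valley Overpass $10,420; Winslow Pavilion $7,481; South Annex $5,542. Sum = $46,399.
Difference $46,400 − $46,399 = +$1 applied to Valley Overpass: Valley Overpass becomes $10,421.

Lakeview Plaza: $3,466 | Lower Greenway: $8,801 | Thornfield Terminal: $10,689 | Valley Overpass: $10,421 | Winslow Pavilion: $7,481 | South Annex: $5,542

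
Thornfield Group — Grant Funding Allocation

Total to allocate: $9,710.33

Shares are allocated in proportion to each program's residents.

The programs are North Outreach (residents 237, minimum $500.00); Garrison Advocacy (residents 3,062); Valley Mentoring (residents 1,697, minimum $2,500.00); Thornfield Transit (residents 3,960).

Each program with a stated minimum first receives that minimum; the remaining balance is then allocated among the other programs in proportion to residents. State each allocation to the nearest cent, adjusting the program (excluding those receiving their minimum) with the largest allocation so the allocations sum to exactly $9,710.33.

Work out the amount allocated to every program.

Minimums first: North Outreach $500.00; Valley Mentoring $2,500.00. Balance $6,710.33.
Balance split over remaining residents 7,022: Garrison Advocacy 2,926.0938 → $2,926.09; Thornfield Transit 3,784.2362 → $3,784.24.

North Outreach: $500.00 · Garrison Advocacy: $2,926.09 · Valley Mentoring: $2,500.00 · Thornfield Transit: $3,784.24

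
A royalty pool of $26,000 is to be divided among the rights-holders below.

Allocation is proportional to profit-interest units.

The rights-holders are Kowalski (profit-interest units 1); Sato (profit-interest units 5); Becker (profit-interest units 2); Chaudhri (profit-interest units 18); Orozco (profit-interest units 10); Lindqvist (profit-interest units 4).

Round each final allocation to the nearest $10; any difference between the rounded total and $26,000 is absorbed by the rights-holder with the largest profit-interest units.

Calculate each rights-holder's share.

Sum of profit-interest units: 1 + 5 + 2 + 18 + 10 + 4 = 40.
Raw shares: Kowalski 650.00; Sato 3,250.00; Becker 1,300.00; Chaudhri 11,700.00; Orozco 6,500.00; Lindqvist 2,600.00.
At nearest $10: Kowalski $650; Sato $3,250; Becker $1,300; Chaudhri $11,700; Orozco $6,500; Lindqvist $2,600. Sum = $26,000.
Sum already equals the total — no adjustment.

Kowalski: $650 · Sato: $3,250 · Becker: $1,300 · Chaudhri: $11,700 · Orozco: $6,500 · Lindqvist: $2,600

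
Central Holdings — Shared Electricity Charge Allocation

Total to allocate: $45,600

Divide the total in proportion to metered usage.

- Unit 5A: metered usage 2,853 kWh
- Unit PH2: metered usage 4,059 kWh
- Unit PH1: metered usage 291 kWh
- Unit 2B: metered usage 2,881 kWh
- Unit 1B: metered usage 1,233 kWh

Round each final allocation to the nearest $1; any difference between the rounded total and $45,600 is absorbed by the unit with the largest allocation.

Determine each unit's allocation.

Metered usage total: 11,317.
Proportional shares: Unit 5A 2,853/11,317 × $45,600 = 11,495.70; Unit PH2 4,059/11,317 × $45,600 = 16,355.08; Unit PH1 291/11,317 × $45,600 = 1,172.54; Unit 2B 2,881/11,317 × $45,600 = 11,608.52; Unit 1B 1,233/11,317 × $45,600 = 4,968.17.
Rounded to nearest $1: Unit 5A $11,496; Unit PH2 $16,355; Unit PH1 $1,173; Unit 2B $11,609; Unit 1B $4,968. Sum = $45,601.
Difference $45,600 − $45,601 = −$1 applied to largest allocation (Unit PH2): Unit PH2 becomes $16,354.

Unit 5A: $11,496; Unit PH2: $16,354; Unit PH1: $1,173; Unit 2B: $11,609; Unit 1B: $4,968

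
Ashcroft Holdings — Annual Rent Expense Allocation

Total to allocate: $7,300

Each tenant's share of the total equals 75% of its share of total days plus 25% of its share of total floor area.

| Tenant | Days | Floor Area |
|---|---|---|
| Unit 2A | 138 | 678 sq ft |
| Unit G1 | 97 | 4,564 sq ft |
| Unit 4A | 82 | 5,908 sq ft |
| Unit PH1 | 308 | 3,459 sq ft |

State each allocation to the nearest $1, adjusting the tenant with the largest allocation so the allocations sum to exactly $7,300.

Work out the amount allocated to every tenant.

Unit 2A: $1,294 | Unit G1: $1,420 | Unit 4A: $1,456 | Unit PH1: $3,130

Totals — days 625, floor area 14,609.
Blended shares (75% days + 25% floor area): Unit 2A 0.1772; Unit G1 0.1945; Unit 4A 0.1995; Unit PH1 0.4288.
Raw shares: Unit 2A 1,293.58; Unit G1 1,419.87; Unit 4A 1,456.37; Unit PH1 3,130.19.
At nearest $1: Unit 2A $1,294; Unit G1 $1,420; Unit 4A $1,456; Unit PH1 $3,130. Sum = $7,300.
No rounding difference to absorb.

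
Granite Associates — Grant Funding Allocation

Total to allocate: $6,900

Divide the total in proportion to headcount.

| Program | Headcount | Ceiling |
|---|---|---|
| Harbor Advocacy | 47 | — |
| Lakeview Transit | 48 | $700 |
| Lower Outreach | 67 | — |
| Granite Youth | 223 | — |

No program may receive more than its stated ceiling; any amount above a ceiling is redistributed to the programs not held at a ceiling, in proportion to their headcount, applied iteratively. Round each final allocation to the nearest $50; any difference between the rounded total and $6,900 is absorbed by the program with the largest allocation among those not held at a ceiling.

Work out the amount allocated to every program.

Headcount total: 385.
Proportional shares (ignoring caps): Harbor Advocacy 842.34; Lakeview Transit 860.26; Lower Outreach 1,200.78; Granite Youth 3,996.62.
Held at cap: Lakeview Transit ($700); balance $6,200 reallocated over remaining headcount 337.
Shares after redistribution: Harbor Advocacy 864.69 → $850; Lower Outreach 1,232.64 → $1,250; Granite Youth 4,102.67 → $4,100.

Harbor Advocacy: $850 | Lakeview Transit: $700 | Lower Outreach: $1,250 | Granite Youth: $4,100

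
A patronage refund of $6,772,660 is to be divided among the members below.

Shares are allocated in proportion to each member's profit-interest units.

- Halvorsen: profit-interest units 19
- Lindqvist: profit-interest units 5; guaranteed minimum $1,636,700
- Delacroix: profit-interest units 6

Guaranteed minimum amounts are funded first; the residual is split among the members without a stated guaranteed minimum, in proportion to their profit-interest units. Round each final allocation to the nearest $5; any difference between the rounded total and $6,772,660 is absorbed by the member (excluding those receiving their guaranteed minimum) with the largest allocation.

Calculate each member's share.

Guaranteed amounts: Lindqvist $1,636,700. Residual $5,135,960.
Residual split over remaining profit-interest units 25: Halvorsen 3,903,329.60 → $3,903,330; Delacroix 1,232,630.40 → $1,232,630.

Halvorsen: $3,903,330 | Lindqvist: $1,636,700 | Delacroix: $1,232,630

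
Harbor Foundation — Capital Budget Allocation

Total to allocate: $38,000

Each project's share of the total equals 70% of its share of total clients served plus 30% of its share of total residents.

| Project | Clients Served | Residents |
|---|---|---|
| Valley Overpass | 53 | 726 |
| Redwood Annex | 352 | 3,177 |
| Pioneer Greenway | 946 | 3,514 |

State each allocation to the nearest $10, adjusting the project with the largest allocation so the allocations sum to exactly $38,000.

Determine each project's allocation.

Valley Overpass: $2,160; Redwood Annex: $11,810; Pioneer Greenway: $24,030

Totals — clients served 1,351, residents 7,417.
Composite weights (70% clients served + 30% residents): Valley Overpass 0.0568; Redwood Annex 0.3109; Pioneer Greenway 0.6323.
Proportional shares: Valley Overpass 2,159.39; Redwood Annex 11,813.65; Pioneer Greenway 24,026.96.
After rounding ($10): Valley Overpass $2,160; Redwood Annex $11,810; Pioneer Greenway $24,030. Sum = $38,000.
No rounding difference to absorb.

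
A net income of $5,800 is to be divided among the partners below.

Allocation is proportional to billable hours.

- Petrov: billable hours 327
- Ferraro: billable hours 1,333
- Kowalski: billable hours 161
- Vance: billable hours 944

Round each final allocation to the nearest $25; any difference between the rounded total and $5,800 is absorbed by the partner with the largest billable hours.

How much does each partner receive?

Petrov: $675 | Ferraro: $2,800 | Kowalski: $350 | Vance: $1,975

Total billable hours = 327 + 1,333 + 161 + 944 = 2,765.
Raw shares: Petrov 685.93; Ferraro 2,796.17; Kowalski 337.72; Vance 1,980.18.
Rounded to nearest $25: Petrov $675; Ferraro $2,800; Kowalski $350; Vance $1,975. Sum = $5,800.
Rounded total matches; no reconciliation needed.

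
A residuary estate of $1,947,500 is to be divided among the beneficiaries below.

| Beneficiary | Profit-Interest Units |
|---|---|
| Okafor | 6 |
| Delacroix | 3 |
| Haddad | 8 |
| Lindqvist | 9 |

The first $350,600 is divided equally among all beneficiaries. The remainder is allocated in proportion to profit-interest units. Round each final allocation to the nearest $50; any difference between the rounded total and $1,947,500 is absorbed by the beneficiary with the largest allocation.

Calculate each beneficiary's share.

$350,600 shared equally gives $87,650 per beneficiary.
Remainder $1,596,900 by profit-interest units (total 26): Okafor 368,515.38 → $368,500; Delacroix 184,257.69 → $184,250; Haddad 491,353.85 → $491,350; Lindqvist 552,773.08 → $552,750.
Rounding difference +$50 on remainder applied to Lindqvist.
Totals: Okafor $87,650 + $368,500 = $456,150; Delacroix $87,650 + $184,250 = $271,900; Haddad $87,650 + $491,350 = $579,000; Lindqvist $87,650 + $552,800 = $640,450.

Okafor: $456,150 | Delacroix: $271,900 | Haddad: $579,000 | Lindqvist: $640,450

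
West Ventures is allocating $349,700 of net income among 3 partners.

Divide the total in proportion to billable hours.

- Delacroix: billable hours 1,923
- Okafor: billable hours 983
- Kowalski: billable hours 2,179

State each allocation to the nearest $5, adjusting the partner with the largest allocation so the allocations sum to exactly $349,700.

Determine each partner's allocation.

Delacroix: $132,245 | Okafor: $67,600 | Kowalski: $149,855

Billable hours total: 5,085.
Proportional shares: Delacroix 1,923/5,085 × $349,700 = 132,246.43; Okafor 983/5,085 × $349,700 = 67,601.79; Kowalski 2,179/5,085 × $349,700 = 149,851.78.
Rounded to nearest $5: Delacroix $132,245; Okafor $67,600; Kowalski $149,850. Sum = $349,695.
Difference $349,700 − $349,695 = +$5 applied to largest allocation (Kowalski): Kowalski becomes $149,855.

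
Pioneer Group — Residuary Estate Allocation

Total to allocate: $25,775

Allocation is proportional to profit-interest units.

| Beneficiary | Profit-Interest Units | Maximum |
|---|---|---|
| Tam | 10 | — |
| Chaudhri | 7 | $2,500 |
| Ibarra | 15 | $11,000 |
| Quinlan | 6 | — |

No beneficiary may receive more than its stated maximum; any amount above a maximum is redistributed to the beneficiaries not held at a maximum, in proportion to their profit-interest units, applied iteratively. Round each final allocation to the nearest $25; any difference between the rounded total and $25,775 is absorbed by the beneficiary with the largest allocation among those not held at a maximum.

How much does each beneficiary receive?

Tam: $7,675; Chaudhri: $2,500; Ibarra: $11,000; Quinlan: $4,600

Total profit-interest units = 38.
Pro-rata shares before constraints: Tam 6,782.89; Chaudhri 4,748.03; Ibarra 10,174.34; Quinlan 4,069.74.
Capped: Chaudhri ($2,500); remaining pool $23,275 reallocated over remaining profit-interest units 31.
Capped: Ibarra ($11,000); remaining pool $12,275 reallocated over remaining profit-interest units 16.
Shares after redistribution: Tam 7,671.88 → $7,675; Quinlan 4,603.12 → $4,600.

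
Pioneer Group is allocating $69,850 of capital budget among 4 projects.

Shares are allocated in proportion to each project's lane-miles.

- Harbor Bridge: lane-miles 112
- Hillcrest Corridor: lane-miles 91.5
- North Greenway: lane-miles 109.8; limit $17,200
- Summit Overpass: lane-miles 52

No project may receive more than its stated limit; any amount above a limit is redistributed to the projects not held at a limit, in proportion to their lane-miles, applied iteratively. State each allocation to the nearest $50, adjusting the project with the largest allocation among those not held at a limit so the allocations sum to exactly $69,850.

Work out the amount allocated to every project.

Harbor Bridge: $23,100; Hillcrest Corridor: $18,850; North Greenway: $17,200; Summit Overpass: $10,700

Sum of lane-miles: 365.3.
Unconstrained shares: Harbor Bridge 21,415.82; Hillcrest Corridor 17,495.96; North Greenway 20,995.15; Summit Overpass 9,943.06.
Capped: North Greenway ($17,200); residual $52,650 reallocated over remaining lane-miles 255.5.
Remaining shares: Harbor Bridge 23,079.45 → $23,100; Hillcrest Corridor 18,855.09 → $18,850; Summit Overpass 10,715.46 → $10,700.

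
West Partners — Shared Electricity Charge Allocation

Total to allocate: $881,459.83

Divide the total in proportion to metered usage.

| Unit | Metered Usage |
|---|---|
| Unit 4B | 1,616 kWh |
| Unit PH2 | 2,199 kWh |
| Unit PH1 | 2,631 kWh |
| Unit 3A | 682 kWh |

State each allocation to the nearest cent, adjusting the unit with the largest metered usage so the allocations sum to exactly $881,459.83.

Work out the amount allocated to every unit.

Unit 4B: $199,837.13; Unit PH2: $271,931.84; Unit PH1: $325,353.65; Unit 3A: $84,337.21

Sum of metered usage: 1,616 + 2,199 + 2,631 + 682 = 7,128.
Unrounded shares: Unit 4B 199,837.1332; Unit PH2 271,931.8415; Unit PH1 325,353.6494; Unit 3A 84,337.2060.
After rounding (cent): Unit 4B $199,837.13; Unit PH2 $271,931.84; Unit PH1 $325,353.65; Unit 3A $84,337.21. Sum = $881,459.83.
Rounded total matches; no reconciliation needed.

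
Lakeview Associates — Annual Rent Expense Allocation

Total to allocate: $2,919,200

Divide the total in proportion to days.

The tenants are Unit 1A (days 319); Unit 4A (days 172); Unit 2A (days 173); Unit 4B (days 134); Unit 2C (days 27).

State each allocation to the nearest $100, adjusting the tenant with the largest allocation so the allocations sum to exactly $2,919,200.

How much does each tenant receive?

Unit 1A: $1,128,900; Unit 4A: $608,600; Unit 2A: $612,100; Unit 4B: $474,100; Unit 2C: $95,500

Total days = 825.
Pro-rata amounts: Unit 1A 319/825 × $2,919,200 = 1,128,757.33; Unit 4A 172/825 × $2,919,200 = 608,608.97; Unit 2A 173/825 × $2,919,200 = 612,147.39; Unit 4B 134/825 × $2,919,200 = 474,148.85; Unit 2C 27/825 × $2,919,200 = 95,537.45.
After rounding ($100): Unit 1A $1,128,800; Unit 4A $608,600; Unit 2A $612,100; Unit 4B $474,100; Unit 2C $95,500. Sum = $2,919,100.
Difference $2,919,200 − $2,919,100 = +$100 applied to largest allocation (Unit 1A): Unit 1A becomes $1,128,900.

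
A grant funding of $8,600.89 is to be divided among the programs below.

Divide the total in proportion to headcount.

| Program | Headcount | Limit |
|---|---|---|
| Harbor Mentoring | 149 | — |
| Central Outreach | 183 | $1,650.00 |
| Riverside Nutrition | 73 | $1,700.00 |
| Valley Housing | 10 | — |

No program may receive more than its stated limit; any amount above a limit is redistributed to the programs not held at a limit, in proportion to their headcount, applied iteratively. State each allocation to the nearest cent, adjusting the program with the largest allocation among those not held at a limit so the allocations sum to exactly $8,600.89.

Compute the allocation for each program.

Total headcount = 415.
Pro-rata shares before constraints: Harbor Mentoring 3,088.0304; Central Outreach 3,792.6816; Riverside Nutrition 1,512.9276; Valley Housing 207.2504.
Capped: Central Outreach ($1,650.00); residual $6,950.89 reallocated over remaining headcount 232.
Capped: Riverside Nutrition ($1,700.00); residual $5,250.89 reallocated over remaining headcount 159.
Redistributed shares: Harbor Mentoring 4,920.6453 → $4,920.65; Valley Housing 330.2447 → $330.24.

Harbor Mentoring: $4,920.65 | Central Outreach: $1,650.00 | Riverside Nutrition: $1,700.00 | Valley Housing: $330.24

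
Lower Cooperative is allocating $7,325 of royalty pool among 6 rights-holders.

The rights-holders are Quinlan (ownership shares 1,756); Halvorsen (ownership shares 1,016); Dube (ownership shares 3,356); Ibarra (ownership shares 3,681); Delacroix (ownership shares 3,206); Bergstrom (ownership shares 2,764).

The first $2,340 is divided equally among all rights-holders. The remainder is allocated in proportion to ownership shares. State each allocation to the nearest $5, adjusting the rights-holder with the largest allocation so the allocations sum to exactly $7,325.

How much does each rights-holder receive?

$2,340 shared equally gives $390 per rights-holder.
Remainder $4,985 by ownership shares (total 15,779): Quinlan 554.77 → $555; Halvorsen 320.98 → $320; Dube 1,060.25 → $1,060; Ibarra 1,162.92 → $1,165; Delacroix 1,012.86 → $1,015; Bergstrom 873.22 → $875.
Rounding difference −$5 on remainder applied to Ibarra.
Totals: Quinlan $390 + $555 = $945; Halvorsen $390 + $320 = $710; Dube $390 + $1,060 = $1,450; Ibarra $390 + $1,160 = $1,550; Delacroix $390 + $1,015 = $1,405; Bergstrom $390 + $875 = $1,265.

Quinlan: $945 | Halvorsen: $710 | Dube: $1,450 | Ibarra: $1,550 | Delacroix: $1,405 | Bergstrom: $1,265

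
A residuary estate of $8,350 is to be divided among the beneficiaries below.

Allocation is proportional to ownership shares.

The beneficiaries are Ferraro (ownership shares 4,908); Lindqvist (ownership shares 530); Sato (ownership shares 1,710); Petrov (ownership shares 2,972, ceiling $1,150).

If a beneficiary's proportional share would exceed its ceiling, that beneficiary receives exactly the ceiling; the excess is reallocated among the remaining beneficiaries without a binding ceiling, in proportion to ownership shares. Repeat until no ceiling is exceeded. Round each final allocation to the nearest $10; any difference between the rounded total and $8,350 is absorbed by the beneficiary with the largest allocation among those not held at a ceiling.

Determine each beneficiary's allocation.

Ferraro: $4,950 | Lindqvist: $530 | Sato: $1,720 | Petrov: $1,150

Total ownership shares = 10,120.
Pro-rata shares before constraints: Ferraro 4,049.58; Lindqvist 437.30; Sato 1,410.92; Petrov 2,452.19.
Cap binds for Petrov ($1,150); remaining pool $7,200 reallocated over remaining ownership shares 7,148.
Shares after redistribution: Ferraro 4,943.70 → $4,940; Lindqvist 533.86 → $530; Sato 1,722.44 → $1,720.
Rounding difference +$10 applied to Ferraro → $4,950.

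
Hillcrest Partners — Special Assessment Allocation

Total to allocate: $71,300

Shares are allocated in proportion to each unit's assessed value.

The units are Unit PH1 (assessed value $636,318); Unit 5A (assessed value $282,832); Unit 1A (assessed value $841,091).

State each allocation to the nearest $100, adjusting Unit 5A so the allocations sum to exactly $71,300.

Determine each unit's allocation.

Unit PH1: $25,800 · Unit 5A: $11,400 · Unit 1A: $34,100

Sum of assessed value: 1,760,241.
Pro-rata amounts: Unit PH1 636,318/1,760,241 × $71,300 = 25,774.58; Unit 5A 282,832/1,760,241 × $71,300 = 11,456.34; Unit 1A 841,091/1,760,241 × $71,300 = 34,069.08.
At nearest $100: Unit PH1 $25,800; Unit 5A $11,500; Unit 1A $34,100. Sum = $71,400.
Difference $71,300 − $71,400 = −$100 applied to Unit 5A: Unit 5A becomes $11,400.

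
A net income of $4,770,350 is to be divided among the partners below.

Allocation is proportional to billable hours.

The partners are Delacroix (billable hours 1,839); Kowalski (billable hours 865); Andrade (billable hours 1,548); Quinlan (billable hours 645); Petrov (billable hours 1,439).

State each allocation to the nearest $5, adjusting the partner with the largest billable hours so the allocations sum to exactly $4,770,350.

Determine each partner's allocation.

Billable hours total: 6,336.
Raw shares: Delacroix 1,839/6,336 × $4,770,350 = 1,384,576.02; Kowalski 865/6,336 × $4,770,350 = 651,255.17; Andrade 1,548/6,336 × $4,770,350 = 1,165,483.24; Quinlan 645/6,336 × $4,770,350 = 485,618.02; Petrov 1,439/6,336 × $4,770,350 = 1,083,417.56.
After rounding ($5): Delacroix $1,384,575; Kowalski $651,255; Andrade $1,165,485; Quinlan $485,620; Petrov $1,083,420. Sum = $4,770,355.
Difference $4,770,350 − $4,770,355 = −$5 applied to largest billable hours (Delacroix): Delacroix becomes $1,384,570.

Delacroix: $1,384,570 | Kowalski: $651,255 | Andrade: $1,165,485 | Quinlan: $485,620 | Petrov: $1,083,420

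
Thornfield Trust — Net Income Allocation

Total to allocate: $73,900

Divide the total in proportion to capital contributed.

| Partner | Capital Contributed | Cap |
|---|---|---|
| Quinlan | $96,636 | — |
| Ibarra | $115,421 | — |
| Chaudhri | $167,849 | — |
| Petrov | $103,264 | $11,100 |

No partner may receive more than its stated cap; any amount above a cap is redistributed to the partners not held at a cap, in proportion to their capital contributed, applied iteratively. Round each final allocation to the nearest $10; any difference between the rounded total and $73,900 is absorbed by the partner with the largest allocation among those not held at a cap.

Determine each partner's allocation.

Total capital contributed = 483,170.
Unconstrained shares: Quinlan 14,780.31; Ibarra 17,653.44; Chaudhri 25,672.21; Petrov 15,794.05.
Held at cap: Petrov ($11,100); remaining pool $62,800 reallocated over remaining capital contributed 379,906.
Redistributed shares: Quinlan 15,974.32 → $15,970; Ibarra 19,079.56 → $19,080; Chaudhri 27,746.12 → $27,750.

Quinlan: $15,970 | Ibarra: $19,080 | Chaudhri: $27,750 | Petrov: $11,100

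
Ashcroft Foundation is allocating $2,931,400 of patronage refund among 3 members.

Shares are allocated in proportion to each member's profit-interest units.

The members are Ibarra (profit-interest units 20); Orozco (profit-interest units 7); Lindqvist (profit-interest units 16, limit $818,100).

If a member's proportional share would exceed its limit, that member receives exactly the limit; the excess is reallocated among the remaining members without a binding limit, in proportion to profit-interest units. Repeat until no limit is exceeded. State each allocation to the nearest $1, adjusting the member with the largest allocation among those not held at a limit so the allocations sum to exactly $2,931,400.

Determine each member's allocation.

Ibarra: $1,565,407; Orozco: $547,893; Lindqvist: $818,100

Combined profit-interest units = 43.
Pro-rata shares before constraints: Ibarra 1,363,441.86; Orozco 477,204.65; Lindqvist 1,090,753.49.
Held at cap: Lindqvist ($818,100); residual $2,113,300 reallocated over remaining profit-interest units 27.
Shares after redistribution: Ibarra 1,565,407.41 → $1,565,407; Orozco 547,892.59 → $547,893.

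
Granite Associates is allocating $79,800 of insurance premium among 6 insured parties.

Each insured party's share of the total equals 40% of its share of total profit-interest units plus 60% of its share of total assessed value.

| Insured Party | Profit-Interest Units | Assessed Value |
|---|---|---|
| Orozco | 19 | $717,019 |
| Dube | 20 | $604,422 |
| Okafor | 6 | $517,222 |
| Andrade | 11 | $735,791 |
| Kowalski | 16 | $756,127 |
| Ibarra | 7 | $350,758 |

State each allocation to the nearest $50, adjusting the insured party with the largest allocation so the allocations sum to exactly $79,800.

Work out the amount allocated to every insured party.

Orozco: $17,000; Dube: $15,950; Okafor: $9,150; Andrade: $14,000; Kowalski: $16,300; Ibarra: $7,400

Totals — profit-interest units 79, assessed value 3,681,339.
Blended shares (40% profit-interest units + 60% assessed value): Orozco 0.2131; Dube 0.1998; Okafor 0.1147; Andrade 0.1756; Kowalski 0.2042; Ibarra 0.0926.
Proportional shares: Orozco 17,002.61; Dube 15,942.21; Okafor 9,151.36; Andrade 14,014.36; Kowalski 16,299.10; Ibarra 7,390.36.
After rounding ($50): Orozco $17,000; Dube $15,950; Okafor $9,150; Andrade $14,000; Kowalski $16,300; Ibarra $7,400. Sum = $79,800.
Rounded total matches; no reconciliation needed.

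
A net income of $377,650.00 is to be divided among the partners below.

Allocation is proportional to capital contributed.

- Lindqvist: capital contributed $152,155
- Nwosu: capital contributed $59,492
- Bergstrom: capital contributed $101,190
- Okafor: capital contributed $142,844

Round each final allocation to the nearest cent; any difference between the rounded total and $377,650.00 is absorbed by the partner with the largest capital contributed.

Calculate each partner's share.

Combined capital contributed = 152,155 + 59,492 + 101,190 + 142,844 = 455,681.
Raw shares: Lindqvist 126,099.9158; Nwosu 49,304.5657; Bergstrom 83,862.1832; Okafor 118,383.3353.
At nearest cent: Lindqvist $126,099.92; Nwosu $49,304.57; Bergstrom $83,862.18; Okafor $118,383.34. Sum = $377,650.01.
Difference $377,650.00 − $377,650.01 = −$0.01 applied to largest capital contributed (Lindqvist): Lindqvist becomes $126,099.91.

Lindqvist: $126,099.91; Nwosu: $49,304.57; Bergstrom: $83,862.18; Okafor: $118,383.34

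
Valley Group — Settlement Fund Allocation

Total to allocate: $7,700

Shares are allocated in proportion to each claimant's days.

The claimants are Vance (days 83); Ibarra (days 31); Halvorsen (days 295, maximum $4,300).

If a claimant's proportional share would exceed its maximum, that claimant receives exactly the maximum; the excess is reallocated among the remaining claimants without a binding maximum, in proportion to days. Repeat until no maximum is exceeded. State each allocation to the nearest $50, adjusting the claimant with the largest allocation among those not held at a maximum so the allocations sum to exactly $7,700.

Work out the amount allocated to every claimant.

Sum of days: 409.
Unconstrained shares: Vance 1,562.59; Ibarra 583.62; Halvorsen 5,553.79.
Held at cap: Halvorsen ($4,300); remaining pool $3,400 reallocated over remaining days 114.
Shares after redistribution: Vance 2,475.44 → $2,500; Ibarra 924.56 → $900.

Vance: $2,500 | Ibarra: $900 | Halvorsen: $4,300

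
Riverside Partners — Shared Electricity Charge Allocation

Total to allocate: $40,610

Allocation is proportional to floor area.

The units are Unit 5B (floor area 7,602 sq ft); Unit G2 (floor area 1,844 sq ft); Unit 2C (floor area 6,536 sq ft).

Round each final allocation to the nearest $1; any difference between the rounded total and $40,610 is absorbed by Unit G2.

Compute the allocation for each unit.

Combined floor area = 15,982.
Unrounded shares: Unit 5B 7,602/15,982 × $40,610 = 19,316.56; Unit G2 1,844/15,982 × $40,610 = 4,685.57; Unit 2C 6,536/15,982 × $40,610 = 16,607.87.
Rounded to nearest $1: Unit 5B $19,317; Unit G2 $4,686; Unit 2C $16,608. Sum = $40,611.
Difference $40,610 − $40,611 = −$1 applied to Unit G2: Unit G2 becomes $4,685.

Unit 5B: $19,317; Unit G2: $4,685; Unit 2C: $16,608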